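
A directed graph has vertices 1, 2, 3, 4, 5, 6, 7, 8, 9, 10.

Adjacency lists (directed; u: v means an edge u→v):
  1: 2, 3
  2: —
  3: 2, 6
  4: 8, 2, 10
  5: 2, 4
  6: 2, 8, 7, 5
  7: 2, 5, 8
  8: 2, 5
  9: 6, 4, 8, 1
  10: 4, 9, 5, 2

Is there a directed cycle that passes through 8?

8 is on a cycle iff 8 can reach itself via ≥1 edge.
8 → 5 → 4 → 8 — yes.

Yes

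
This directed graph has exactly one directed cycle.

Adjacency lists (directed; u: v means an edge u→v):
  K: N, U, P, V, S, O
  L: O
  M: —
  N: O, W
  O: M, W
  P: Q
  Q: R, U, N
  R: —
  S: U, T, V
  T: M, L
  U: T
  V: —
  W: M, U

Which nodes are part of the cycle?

DFS with gray/black marking from W:
W gray
  M gray
  M black
  U gray
    T gray
      T→M: M black — skip
      L gray
        O gray
          O→M: M black — skip
          O→W: W is gray → back edge
Back edge closes the cycle W → U → T → L → O → W; its vertices are {L, O, T, U, W}.

L, O, T, U, W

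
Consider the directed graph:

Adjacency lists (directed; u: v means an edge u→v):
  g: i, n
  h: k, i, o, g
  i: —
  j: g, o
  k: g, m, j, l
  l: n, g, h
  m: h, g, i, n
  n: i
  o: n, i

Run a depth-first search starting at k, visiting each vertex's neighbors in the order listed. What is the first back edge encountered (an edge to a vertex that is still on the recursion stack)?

DFS from k (visiting each vertex's neighbors in the order listed); mark gray on enter, black on exit:
k gray
  g gray
    i gray
    i black
    n gray
      n→i: i black — skip
    n black
  g black
  m gray
    h gray
      h→k: k is gray → back edge
First back edge: h → k.

h→k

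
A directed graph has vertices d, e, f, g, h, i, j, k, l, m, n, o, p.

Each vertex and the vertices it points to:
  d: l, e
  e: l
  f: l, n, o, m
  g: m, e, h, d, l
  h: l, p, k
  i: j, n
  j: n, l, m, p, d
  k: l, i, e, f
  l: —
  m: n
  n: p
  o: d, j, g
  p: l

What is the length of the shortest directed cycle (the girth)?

5

For each vertex v, BFS finds the shortest path from v back to v.
The shortest such closed walk is k → f → o → g → h → k, length 5.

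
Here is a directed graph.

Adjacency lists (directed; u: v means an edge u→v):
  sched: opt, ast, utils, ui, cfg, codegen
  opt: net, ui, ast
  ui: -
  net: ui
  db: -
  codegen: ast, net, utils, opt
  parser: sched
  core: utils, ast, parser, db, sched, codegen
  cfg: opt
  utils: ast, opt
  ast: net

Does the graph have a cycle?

DFS with white/gray/black marking, starting from net:
net gray
  ui gray
  ui black
net black
sched gray
  opt gray
    opt→net: net black — skip
    opt→ui: ui black — skip
    ast gray
      ast→net: net black — skip
    ast black
  opt black
  sched→ast: ast black — skip
  utils gray
    utils→ast: ast black — skip
    utils→opt: opt black — skip
  utils black
  sched→ui: ui black — skip
  cfg gray
    cfg→opt: opt black — skip
  cfg black
  codegen gray
    codegen→ast: ast black — skip
    codegen→net: net black — skip
    codegen→utils: utils black — skip
    codegen→opt: opt black — skip
  codegen black
sched black
db gray
db black
parser gray
  parser→sched: sched black — skip
parser black
core gray
  core→utils: utils black — skip
  core→ast: ast black — skip
  core→parser: parser black — skip
  core→db: db black — skip
  core→sched: sched black — skip
  core→codegen: codegen black — skip
core black
Every edge goes to a white or black vertex — no back edge, so the graph is acyclic.

No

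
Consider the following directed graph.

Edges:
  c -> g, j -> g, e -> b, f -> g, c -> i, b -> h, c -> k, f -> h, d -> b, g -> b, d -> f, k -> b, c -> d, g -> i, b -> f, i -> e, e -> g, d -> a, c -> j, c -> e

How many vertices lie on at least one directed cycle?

5

A vertex is on a directed cycle iff it belongs to a strongly connected component of size ≥ 2 (or has a self-loop).
The vertices on cycles are {b, e, f, g, i} — 5 in total.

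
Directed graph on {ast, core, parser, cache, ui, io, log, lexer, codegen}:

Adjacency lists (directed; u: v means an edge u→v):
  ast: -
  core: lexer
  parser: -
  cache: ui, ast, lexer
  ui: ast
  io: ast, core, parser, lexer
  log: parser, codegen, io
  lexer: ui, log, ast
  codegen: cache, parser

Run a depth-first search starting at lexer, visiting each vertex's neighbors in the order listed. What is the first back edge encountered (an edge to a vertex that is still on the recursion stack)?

DFS from lexer (visiting each vertex's neighbors in the order listed); mark gray on enter, black on exit:
lexer gray
  ui gray
    ast gray
    ast black
  ui black
  log gray
    parser gray
    parser black
    codegen gray
      cache gray
        cache→ui: ui black — skip
        cache→ast: ast black — skip
        cache→lexer: lexer is gray → back edge
First back edge: cache → lexer.

cache→lexer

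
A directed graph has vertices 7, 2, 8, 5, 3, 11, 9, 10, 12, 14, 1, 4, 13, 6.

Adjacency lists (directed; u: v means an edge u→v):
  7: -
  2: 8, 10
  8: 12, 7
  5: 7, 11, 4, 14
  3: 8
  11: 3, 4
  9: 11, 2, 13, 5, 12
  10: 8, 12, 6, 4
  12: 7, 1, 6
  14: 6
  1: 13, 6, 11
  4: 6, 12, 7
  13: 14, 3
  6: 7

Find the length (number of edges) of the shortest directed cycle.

4

For each vertex v, BFS finds the shortest path from v back to v.
The shortest such closed walk is 11 → 4 → 12 → 1 → 11, length 4.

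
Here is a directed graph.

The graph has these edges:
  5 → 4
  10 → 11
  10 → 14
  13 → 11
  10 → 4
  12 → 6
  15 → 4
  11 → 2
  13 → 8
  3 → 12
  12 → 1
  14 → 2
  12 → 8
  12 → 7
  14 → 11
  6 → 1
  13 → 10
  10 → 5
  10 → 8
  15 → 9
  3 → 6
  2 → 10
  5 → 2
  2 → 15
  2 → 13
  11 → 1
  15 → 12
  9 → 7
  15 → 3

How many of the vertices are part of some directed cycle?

A vertex is on a directed cycle iff it belongs to a strongly connected component of size ≥ 2 (or has a self-loop).
The vertices on cycles are {2, 5, 10, 11, 13, 14} — 6 in total.

6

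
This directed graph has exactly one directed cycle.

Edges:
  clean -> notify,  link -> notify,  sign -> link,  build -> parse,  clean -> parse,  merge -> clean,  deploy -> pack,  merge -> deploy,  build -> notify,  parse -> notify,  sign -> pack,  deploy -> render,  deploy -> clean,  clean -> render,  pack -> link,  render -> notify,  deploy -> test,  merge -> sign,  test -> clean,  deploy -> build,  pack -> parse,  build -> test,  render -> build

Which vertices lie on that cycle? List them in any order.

test, build, clean, render

DFS with gray/black marking from render:
render gray
  build gray
    test gray
      clean gray
        parse gray
          notify gray
          notify black
        parse black
        clean→notify: notify black — skip
        clean→render: render is gray → back edge
Back edge closes the cycle render → build → test → clean → render; its vertices are {test, build, clean, render}.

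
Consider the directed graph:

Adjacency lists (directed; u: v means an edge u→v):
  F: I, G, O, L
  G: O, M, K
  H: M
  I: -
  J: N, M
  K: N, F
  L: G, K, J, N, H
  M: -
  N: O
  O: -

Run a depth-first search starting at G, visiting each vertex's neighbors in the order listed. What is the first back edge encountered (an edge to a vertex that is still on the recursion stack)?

F→G

DFS from G (visiting each vertex's neighbors in the order listed); mark gray on enter, black on exit:
G gray
  O gray
  O black
  M gray
  M black
  K gray
    N gray
      N→O: O black — skip
    N black
    F gray
      I gray
      I black
      F→G: G is gray → back edge
First back edge: F → G.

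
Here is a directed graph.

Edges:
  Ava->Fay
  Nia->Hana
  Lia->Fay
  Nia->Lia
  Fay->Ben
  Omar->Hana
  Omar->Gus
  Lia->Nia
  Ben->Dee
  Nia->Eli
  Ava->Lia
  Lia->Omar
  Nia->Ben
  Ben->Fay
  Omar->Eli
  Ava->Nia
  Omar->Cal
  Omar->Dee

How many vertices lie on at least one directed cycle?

A vertex is on a directed cycle iff it belongs to a strongly connected component of size ≥ 2 (or has a self-loop).
The vertices on cycles are {Ben, Fay, Lia, Nia} — 4 in total.

4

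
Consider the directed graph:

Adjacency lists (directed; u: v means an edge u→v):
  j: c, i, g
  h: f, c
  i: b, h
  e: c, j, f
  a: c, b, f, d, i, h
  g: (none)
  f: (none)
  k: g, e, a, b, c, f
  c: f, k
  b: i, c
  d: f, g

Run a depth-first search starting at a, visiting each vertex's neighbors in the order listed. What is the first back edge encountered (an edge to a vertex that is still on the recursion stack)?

e->c

DFS from a (visiting each vertex's neighbors in the order listed); mark gray on enter, black on exit:
a gray
  c gray
    f gray
    f black
    k gray
      g gray
      g black
      e gray
        e→c: c is gray → back edge
First back edge: e → c.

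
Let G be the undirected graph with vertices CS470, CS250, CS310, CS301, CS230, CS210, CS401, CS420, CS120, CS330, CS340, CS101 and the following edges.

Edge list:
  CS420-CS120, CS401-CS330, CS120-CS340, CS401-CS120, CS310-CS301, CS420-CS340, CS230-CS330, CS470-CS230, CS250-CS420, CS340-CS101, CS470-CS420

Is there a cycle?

DFS, tracking each vertex's parent; an edge to a visited non-parent vertex closes a cycle.
Start from CS250:
visit CS250 (parent –)
  visit CS420 (parent CS250)
    CS420–CS250: parent, skip
    visit CS340 (parent CS420)
      visit CS120 (parent CS340)
        CS120–CS420: CS420 visited and ≠ parent → cycle
Cycle: CS420 – CS340 – CS120 – CS420.

Yes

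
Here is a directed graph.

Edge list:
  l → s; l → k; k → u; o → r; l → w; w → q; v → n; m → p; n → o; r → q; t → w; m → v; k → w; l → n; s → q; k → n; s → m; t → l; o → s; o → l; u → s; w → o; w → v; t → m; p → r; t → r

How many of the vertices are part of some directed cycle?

9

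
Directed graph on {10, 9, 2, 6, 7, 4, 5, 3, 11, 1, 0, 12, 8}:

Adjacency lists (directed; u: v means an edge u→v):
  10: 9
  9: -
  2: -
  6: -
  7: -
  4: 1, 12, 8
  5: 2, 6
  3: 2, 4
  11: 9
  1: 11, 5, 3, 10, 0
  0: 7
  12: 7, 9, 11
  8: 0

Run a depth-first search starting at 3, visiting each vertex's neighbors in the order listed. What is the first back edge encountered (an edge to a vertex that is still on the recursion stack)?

DFS from 3 (visiting each vertex's neighbors in the order listed); mark gray on enter, black on exit:
3 gray
  2 gray
  2 black
  4 gray
    1 gray
      11 gray
        9 gray
        9 black
      11 black
      5 gray
        5→2: 2 black — skip
        6 gray
        6 black
      5 black
      1→3: 3 is gray → back edge
First back edge: 1 → 3.

1->3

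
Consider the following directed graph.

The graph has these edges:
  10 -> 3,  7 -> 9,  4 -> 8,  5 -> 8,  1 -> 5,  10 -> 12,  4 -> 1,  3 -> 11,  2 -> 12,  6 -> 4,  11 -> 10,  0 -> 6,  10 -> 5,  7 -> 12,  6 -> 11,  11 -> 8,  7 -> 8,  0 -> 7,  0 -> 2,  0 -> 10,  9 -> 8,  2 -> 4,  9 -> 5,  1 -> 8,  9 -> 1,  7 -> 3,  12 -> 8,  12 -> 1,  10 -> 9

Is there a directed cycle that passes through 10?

10 is on a cycle iff 10 can reach itself via ≥1 edge.
10 → 3 → 11 → 10 — yes.

Yes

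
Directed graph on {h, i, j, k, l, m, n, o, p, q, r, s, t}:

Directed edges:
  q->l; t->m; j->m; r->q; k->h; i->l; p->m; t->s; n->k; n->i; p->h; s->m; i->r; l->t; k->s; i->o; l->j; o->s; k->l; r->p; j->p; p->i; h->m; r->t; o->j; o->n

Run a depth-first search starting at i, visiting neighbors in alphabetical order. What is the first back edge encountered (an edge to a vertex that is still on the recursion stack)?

p→i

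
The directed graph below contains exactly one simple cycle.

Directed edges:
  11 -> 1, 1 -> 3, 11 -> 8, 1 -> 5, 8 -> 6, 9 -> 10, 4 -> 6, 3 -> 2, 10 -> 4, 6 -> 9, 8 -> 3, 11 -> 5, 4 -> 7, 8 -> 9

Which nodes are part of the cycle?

4, 6, 9, 10

DFS with gray/black marking from 9:
9 gray
  10 gray
    4 gray
      7 gray
      7 black
      6 gray
        6→9: 9 is gray → back edge
Back edge closes the cycle 9 → 10 → 4 → 6 → 9; its vertices are {4, 6, 9, 10}.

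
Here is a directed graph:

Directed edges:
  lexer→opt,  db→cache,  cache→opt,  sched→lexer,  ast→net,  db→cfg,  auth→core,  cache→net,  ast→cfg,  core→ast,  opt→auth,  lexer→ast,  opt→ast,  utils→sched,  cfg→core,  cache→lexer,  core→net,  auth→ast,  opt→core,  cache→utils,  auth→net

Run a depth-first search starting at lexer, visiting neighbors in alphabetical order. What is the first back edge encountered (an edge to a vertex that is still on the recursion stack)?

core→ast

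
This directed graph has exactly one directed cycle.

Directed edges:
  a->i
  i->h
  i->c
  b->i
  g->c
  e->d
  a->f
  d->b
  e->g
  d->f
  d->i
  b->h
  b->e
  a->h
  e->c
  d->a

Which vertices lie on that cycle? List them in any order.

b, d, e

DFS with gray/black marking from d:
d gray
  f gray
  f black
  b gray
    i gray
      h gray
      h black
      c gray
      c black
    i black
    b→h: h black — skip
    e gray
      e→d: d is gray → back edge
Back edge closes the cycle d → b → e → d; its vertices are {b, d, e}.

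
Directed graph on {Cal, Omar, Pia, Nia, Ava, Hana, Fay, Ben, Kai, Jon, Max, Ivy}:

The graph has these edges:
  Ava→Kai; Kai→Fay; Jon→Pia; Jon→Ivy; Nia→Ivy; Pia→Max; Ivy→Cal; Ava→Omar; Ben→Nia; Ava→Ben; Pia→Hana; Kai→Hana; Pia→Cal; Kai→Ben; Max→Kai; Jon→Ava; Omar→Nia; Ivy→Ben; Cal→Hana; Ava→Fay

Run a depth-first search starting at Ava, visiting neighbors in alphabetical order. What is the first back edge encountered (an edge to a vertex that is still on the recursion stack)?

DFS from Ava (visiting neighbors in alphabetical order); mark gray on enter, black on exit:
Ava gray
  Ben gray
    Nia gray
      Ivy gray
        Ivy→Ben: Ben is gray → back edge
First back edge: Ivy → Ben.

Ivy->Ben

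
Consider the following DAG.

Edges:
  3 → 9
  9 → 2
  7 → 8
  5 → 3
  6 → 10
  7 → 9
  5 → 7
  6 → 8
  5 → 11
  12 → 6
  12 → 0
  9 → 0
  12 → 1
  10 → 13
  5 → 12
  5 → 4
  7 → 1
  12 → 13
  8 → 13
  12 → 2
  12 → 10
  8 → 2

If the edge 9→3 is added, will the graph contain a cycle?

Yes

Adding 9→3 creates a cycle iff 3 can already reach 9.
Path from 3: 3 → 9.
So 3 → … → 9 → 3 is a cycle.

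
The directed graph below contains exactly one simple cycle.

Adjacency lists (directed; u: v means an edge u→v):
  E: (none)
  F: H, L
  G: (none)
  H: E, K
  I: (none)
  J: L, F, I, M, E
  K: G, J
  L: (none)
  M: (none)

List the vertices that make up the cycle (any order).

DFS with gray/black marking from K:
K gray
  G gray
  G black
  J gray
    L gray
    L black
    F gray
      H gray
        E gray
        E black
        H→K: K is gray → back edge
Back edge closes the cycle K → J → F → H → K; its vertices are {F, H, J, K}.

F, H, J, K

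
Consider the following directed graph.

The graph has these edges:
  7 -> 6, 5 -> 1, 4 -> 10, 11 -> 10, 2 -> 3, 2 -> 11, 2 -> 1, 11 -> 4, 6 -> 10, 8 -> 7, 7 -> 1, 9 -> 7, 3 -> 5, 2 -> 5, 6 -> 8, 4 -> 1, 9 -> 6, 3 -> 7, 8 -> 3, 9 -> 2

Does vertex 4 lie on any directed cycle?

4 lies on a cycle iff there is a path from 4 back to itself.
Exploring from 4, it never reaches itself; equivalently, its strongly connected component is a singleton.

No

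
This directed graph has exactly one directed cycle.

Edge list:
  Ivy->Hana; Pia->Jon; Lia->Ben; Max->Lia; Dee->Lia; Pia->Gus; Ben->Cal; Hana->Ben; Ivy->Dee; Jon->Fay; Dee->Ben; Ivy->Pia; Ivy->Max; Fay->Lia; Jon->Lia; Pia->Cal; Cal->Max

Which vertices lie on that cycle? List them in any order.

Ben, Cal, Lia, Max

DFS with gray/black marking from Cal:
Cal gray
  Max gray
    Lia gray
      Ben gray
        Ben→Cal: Cal is gray → back edge
Back edge closes the cycle Cal → Max → Lia → Ben → Cal; its vertices are {Ben, Cal, Lia, Max}.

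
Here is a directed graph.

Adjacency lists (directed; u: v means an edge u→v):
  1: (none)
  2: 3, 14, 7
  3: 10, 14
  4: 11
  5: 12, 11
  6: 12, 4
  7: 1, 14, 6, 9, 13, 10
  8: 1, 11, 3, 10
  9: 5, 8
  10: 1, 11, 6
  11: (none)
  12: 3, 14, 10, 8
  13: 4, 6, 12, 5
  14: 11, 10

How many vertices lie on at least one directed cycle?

6

A vertex is on a directed cycle iff it belongs to a strongly connected component of size ≥ 2 (or has a self-loop).
The vertices on cycles are {3, 6, 8, 10, 12, 14} — 6 in total.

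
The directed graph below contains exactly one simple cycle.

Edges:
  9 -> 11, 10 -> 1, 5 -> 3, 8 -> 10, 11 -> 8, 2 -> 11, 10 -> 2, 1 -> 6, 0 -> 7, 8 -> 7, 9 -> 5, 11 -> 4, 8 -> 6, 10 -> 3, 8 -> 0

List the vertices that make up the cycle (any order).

2, 8, 10, 11

DFS with gray/black marking from 11:
11 gray
  8 gray
    7 gray
    7 black
    0 gray
      0→7: 7 black — skip
    0 black
    10 gray
      2 gray
        2→11: 11 is gray → back edge
Back edge closes the cycle 11 → 8 → 10 → 2 → 11; its vertices are {2, 8, 10, 11}.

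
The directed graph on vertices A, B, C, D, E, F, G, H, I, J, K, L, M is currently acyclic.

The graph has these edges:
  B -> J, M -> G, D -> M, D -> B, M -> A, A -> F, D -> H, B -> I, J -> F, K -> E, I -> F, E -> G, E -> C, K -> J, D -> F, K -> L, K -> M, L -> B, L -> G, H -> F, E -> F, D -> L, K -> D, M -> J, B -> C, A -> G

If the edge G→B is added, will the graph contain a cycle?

No

Adding G→B creates a cycle iff B can already reach G.
Explore from B: no path reaches G. The graph stays acyclic.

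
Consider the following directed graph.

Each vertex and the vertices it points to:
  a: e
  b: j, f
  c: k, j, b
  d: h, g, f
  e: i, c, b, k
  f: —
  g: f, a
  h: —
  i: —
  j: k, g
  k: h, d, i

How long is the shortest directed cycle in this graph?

For each vertex v, BFS finds the shortest path from v back to v.
The shortest such closed walk is a → e → c → j → g → a, length 5.

5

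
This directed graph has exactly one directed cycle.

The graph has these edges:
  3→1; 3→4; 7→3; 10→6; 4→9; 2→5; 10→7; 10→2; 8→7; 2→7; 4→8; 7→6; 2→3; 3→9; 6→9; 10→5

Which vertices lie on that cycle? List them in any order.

DFS with gray/black marking from 7:
7 gray
  3 gray
    1 gray
    1 black
    4 gray
      9 gray
      9 black
      8 gray
        8→7: 7 is gray → back edge
Back edge closes the cycle 7 → 3 → 4 → 8 → 7; its vertices are {3, 4, 7, 8}.

3, 4, 7, 8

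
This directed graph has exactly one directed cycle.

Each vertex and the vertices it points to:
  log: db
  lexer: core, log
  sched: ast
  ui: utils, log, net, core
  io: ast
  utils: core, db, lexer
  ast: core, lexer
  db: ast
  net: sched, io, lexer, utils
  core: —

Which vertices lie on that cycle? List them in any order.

DFS with gray/black marking from log:
log gray
  db gray
    ast gray
      core gray
      core black
      lexer gray
        lexer→core: core black — skip
        lexer→log: log is gray → back edge
Back edge closes the cycle log → db → ast → lexer → log; its vertices are {db, ast, log, lexer}.

db, ast, log, lexer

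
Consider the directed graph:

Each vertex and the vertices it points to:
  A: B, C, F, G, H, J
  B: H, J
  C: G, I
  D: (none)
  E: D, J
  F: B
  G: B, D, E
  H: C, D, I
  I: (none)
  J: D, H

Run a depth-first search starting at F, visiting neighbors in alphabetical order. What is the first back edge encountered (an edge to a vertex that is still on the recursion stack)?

DFS from F (visiting neighbors in alphabetical order); mark gray on enter, black on exit:
F gray
  B gray
    H gray
      C gray
        G gray
          G→B: B is gray → back edge
First back edge: G → B.

G->B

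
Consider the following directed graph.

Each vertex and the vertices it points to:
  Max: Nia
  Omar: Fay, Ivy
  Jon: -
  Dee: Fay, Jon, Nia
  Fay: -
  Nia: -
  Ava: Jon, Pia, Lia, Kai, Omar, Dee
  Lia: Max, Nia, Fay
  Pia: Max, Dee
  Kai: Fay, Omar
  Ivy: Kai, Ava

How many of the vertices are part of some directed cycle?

4

A vertex is on a directed cycle iff it belongs to a strongly connected component of size ≥ 2 (or has a self-loop).
The vertices on cycles are {Ava, Ivy, Kai, Omar} — 4 in total.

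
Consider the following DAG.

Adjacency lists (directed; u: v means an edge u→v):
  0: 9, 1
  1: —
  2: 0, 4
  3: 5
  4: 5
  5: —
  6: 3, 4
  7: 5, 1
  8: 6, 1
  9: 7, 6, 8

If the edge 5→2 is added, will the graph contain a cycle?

Adding 5→2 creates a cycle iff 2 can already reach 5.
Path from 2: 2 → 4 → 5.
So 2 → … → 5 → 2 is a cycle.

Yes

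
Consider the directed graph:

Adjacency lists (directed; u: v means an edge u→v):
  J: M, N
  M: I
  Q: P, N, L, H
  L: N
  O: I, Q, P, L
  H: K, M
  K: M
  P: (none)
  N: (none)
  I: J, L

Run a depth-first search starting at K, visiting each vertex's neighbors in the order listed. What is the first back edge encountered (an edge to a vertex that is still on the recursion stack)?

J->M

DFS from K (visiting each vertex's neighbors in the order listed); mark gray on enter, black on exit:
K gray
  M gray
    I gray
      J gray
        J→M: M is gray → back edge
First back edge: J → M.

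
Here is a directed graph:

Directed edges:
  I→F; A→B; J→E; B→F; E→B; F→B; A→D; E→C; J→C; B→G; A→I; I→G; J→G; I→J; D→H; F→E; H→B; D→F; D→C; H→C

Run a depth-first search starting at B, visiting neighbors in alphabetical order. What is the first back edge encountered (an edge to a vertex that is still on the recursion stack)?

DFS from B (visiting neighbors in alphabetical order); mark gray on enter, black on exit:
B gray
  F gray
    F→B: B is gray → back edge
First back edge: F → B.

F→B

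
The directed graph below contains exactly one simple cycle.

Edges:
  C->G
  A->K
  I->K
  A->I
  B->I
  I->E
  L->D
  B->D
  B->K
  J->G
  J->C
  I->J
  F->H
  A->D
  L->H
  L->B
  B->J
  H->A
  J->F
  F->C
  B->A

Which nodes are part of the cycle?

A, F, H, I, J

DFS with gray/black marking from I:
I gray
  J gray
    C gray
      G gray
      G black
    C black
    F gray
      F→C: C black — skip
      H gray
        A gray
          K gray
          K black
          D gray
          D black
          A→I: I is gray → back edge
Back edge closes the cycle I → J → F → H → A → I; its vertices are {A, F, H, I, J}.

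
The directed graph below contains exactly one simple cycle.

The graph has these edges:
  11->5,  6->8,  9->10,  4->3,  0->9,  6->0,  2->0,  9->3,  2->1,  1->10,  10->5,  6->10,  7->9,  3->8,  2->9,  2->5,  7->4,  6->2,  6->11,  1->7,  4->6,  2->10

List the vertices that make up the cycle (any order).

1, 2, 4, 6, 7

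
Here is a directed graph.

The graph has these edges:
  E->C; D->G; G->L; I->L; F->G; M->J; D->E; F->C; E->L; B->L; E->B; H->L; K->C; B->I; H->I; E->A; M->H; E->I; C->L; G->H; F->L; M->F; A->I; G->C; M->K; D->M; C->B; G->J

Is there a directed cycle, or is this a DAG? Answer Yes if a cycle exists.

No

DFS with white/gray/black marking, starting from J:
J gray
J black
A gray
  I gray
    L gray
    L black
  I black
A black
B gray
  B→L: L black — skip
  B→I: I black — skip
B black
C gray
  C→B: B black — skip
  C→L: L black — skip
C black
D gray
  M gray
    H gray
      H→I: I black — skip
      H→L: L black — skip
    H black
    K gray
      K→C: C black — skip
    K black
    M→J: J black — skip
    F gray
      G gray
        G→H: H black — skip
        G→C: C black — skip
        G→L: L black — skip
        G→J: J black — skip
      G black
      F→C: C black — skip
      F→L: L black — skip
    F black
  M black
  E gray
    E→B: B black — skip
    E→A: A black — skip
    E→I: I black — skip
    E→L: L black — skip
    E→C: C black — skip
  E black
  D→G: G black — skip
D black
Every edge goes to a white or black vertex — no back edge, so the graph is acyclic.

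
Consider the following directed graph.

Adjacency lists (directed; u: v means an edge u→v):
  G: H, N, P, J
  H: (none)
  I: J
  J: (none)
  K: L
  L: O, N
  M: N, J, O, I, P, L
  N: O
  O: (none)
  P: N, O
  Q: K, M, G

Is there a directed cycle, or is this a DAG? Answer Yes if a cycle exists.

DFS with white/gray/black marking, starting from K:
K gray
  L gray
    O gray
    O black
    N gray
      N→O: O black — skip
    N black
  L black
K black
G gray
  H gray
  H black
  G→N: N black — skip
  P gray
    P→N: N black — skip
    P→O: O black — skip
  P black
  J gray
  J black
G black
I gray
  I→J: J black — skip
I black
M gray
  M→N: N black — skip
  M→J: J black — skip
  M→O: O black — skip
  M→I: I black — skip
  M→P: P black — skip
  M→L: L black — skip
M black
Q gray
  Q→K: K black — skip
  Q→M: M black — skip
  Q→G: G black — skip
Q black
Every edge goes to a white or black vertex — no back edge, so the graph is acyclic.

No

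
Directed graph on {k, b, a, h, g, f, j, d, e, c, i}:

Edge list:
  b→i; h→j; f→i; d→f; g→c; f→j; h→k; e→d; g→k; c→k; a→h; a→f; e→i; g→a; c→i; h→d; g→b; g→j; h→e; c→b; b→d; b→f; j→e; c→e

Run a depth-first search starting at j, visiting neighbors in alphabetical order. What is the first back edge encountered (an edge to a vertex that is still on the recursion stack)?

f->j

DFS from j (visiting neighbors in alphabetical order); mark gray on enter, black on exit:
j gray
  e gray
    d gray
      f gray
        i gray
        i black
        f→j: j is gray → back edge
First back edge: f → j.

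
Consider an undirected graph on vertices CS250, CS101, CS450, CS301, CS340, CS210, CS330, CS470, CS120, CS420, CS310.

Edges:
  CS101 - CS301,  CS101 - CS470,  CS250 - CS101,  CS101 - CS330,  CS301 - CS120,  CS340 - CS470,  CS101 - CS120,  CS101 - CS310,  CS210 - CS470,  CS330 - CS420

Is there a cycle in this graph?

Yes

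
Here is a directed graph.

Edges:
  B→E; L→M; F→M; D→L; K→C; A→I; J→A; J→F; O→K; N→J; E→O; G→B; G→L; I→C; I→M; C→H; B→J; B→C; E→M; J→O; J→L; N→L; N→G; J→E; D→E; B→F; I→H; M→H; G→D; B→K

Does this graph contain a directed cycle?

No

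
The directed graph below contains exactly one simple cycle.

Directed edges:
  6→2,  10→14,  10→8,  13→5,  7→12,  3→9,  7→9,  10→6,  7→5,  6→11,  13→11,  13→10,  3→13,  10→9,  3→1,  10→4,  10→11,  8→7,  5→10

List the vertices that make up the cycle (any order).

5, 7, 8, 10

DFS with gray/black marking from 10:
10 gray
  9 gray
  9 black
  4 gray
  4 black
  11 gray
  11 black
  14 gray
  14 black
  8 gray
    7 gray
      12 gray
      12 black
      5 gray
        5→10: 10 is gray → back edge
Back edge closes the cycle 10 → 8 → 7 → 5 → 10; its vertices are {5, 7, 8, 10}.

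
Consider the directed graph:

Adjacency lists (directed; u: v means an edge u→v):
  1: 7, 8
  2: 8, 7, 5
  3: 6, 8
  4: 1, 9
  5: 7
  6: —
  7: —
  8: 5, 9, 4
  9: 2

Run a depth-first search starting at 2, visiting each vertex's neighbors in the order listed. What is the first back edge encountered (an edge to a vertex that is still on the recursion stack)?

9->2

DFS from 2 (visiting each vertex's neighbors in the order listed); mark gray on enter, black on exit:
2 gray
  8 gray
    5 gray
      7 gray
      7 black
    5 black
    9 gray
      9→2: 2 is gray → back edge
First back edge: 9 → 2.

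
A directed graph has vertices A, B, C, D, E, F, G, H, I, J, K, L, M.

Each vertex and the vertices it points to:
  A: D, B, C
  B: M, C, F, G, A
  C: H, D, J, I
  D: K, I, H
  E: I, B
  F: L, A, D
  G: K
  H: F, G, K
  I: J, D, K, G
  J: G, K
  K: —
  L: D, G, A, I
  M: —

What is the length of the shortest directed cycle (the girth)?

2

For each vertex v, BFS finds the shortest path from v back to v.
The shortest such closed walk is B → A → B, length 2.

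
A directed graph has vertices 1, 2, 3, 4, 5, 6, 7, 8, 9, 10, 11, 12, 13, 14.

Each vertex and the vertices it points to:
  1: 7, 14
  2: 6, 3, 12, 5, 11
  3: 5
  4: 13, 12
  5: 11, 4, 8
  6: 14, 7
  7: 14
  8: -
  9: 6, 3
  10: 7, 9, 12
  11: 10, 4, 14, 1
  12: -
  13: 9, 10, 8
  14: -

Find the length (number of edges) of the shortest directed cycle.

5

For each vertex v, BFS finds the shortest path from v back to v.
The shortest such closed walk is 5 → 11 → 10 → 9 → 3 → 5, length 5.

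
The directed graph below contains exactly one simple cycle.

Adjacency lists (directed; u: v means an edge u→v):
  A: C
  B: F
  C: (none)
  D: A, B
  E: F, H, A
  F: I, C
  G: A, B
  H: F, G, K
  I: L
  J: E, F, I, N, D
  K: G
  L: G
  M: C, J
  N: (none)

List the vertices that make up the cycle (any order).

DFS with gray/black marking from I:
I gray
  L gray
    G gray
      A gray
        C gray
        C black
      A black
      B gray
        F gray
          F→I: I is gray → back edge
Back edge closes the cycle I → L → G → B → F → I; its vertices are {B, F, G, I, L}.

B, F, G, I, L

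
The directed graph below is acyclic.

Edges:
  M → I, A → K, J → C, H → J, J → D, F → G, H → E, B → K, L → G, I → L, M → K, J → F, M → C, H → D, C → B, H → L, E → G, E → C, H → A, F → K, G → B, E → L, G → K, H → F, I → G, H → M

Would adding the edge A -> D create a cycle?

Adding A→D creates a cycle iff D can already reach A.
Explore from D: no path reaches A. The graph stays acyclic.

No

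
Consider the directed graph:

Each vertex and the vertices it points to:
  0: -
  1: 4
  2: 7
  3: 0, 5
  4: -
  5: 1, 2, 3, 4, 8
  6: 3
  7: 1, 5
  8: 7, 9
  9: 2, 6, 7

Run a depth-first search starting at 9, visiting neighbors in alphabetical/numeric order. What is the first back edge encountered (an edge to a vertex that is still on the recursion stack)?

DFS from 9 (visiting neighbors in alphabetical/numeric order); mark gray on enter, black on exit:
9 gray
  2 gray
    7 gray
      1 gray
        4 gray
        4 black
      1 black
      5 gray
        5→1: 1 black — skip
        5→2: 2 is gray → back edge
First back edge: 5 → 2.

5->2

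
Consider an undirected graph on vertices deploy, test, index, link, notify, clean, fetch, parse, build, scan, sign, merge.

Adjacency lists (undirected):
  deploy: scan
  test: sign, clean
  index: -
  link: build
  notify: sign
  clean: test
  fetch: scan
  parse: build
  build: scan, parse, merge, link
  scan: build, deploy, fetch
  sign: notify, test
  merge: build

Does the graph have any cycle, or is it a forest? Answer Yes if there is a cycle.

No

DFS, tracking each vertex's parent; an edge to a visited non-parent vertex closes a cycle.
Start from clean:
visit clean (parent –)
  visit test (parent clean)
    visit sign (parent test)
      visit notify (parent sign)
        notify–sign: parent, skip
      sign–test: parent, skip
    test–clean: parent, skip
visit deploy (parent –)
  visit scan (parent deploy)
    visit build (parent scan)
      build–scan: parent, skip
      visit parse (parent build)
        parse–build: parent, skip
      visit merge (parent build)
        merge–build: parent, skip
      visit link (parent build)
        link–build: parent, skip
    scan–deploy: parent, skip
    visit fetch (parent scan)
      fetch–scan: parent, skip
visit index (parent –)
No non-parent visited neighbor found — the graph is a forest.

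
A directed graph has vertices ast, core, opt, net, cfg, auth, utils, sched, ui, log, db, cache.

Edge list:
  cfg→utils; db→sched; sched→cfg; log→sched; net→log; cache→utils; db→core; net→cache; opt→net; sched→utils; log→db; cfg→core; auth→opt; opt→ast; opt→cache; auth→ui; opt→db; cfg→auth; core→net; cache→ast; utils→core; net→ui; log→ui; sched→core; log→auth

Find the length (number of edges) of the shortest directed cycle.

For each vertex v, BFS finds the shortest path from v back to v.
The shortest such closed walk is auth → opt → net → log → auth, length 4.

4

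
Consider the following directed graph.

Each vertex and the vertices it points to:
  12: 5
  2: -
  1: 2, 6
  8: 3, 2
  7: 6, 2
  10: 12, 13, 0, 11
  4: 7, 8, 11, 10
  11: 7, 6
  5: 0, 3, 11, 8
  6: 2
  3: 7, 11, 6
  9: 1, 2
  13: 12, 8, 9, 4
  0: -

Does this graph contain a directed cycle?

DFS with white/gray/black marking, starting from 8:
8 gray
  3 gray
    7 gray
      6 gray
        2 gray
        2 black
      6 black
      7→2: 2 black — skip
    7 black
    11 gray
      11→7: 7 black — skip
      11→6: 6 black — skip
    11 black
    3→6: 6 black — skip
  3 black
  8→2: 2 black — skip
8 black
12 gray
  5 gray
    0 gray
    0 black
    5→3: 3 black — skip
    5→11: 11 black — skip
    5→8: 8 black — skip
  5 black
12 black
1 gray
  1→2: 2 black — skip
  1→6: 6 black — skip
1 black
10 gray
  10→12: 12 black — skip
  13 gray
    13→12: 12 black — skip
    13→8: 8 black — skip
    9 gray
      9→1: 1 black — skip
      9→2: 2 black — skip
    9 black
    4 gray
      4→7: 7 black — skip
      4→8: 8 black — skip
      4→11: 11 black — skip
      4→10: 10 is gray → back edge
Back edge found, so a cycle exists: 10 → 13 → 4 → 10.

Yes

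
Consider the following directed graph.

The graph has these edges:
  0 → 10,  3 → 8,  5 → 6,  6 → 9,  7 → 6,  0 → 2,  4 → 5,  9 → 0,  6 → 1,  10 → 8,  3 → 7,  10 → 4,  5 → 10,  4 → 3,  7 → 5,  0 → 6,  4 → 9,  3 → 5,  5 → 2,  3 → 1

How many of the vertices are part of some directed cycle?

A vertex is on a directed cycle iff it belongs to a strongly connected component of size ≥ 2 (or has a self-loop).
The vertices on cycles are {0, 3, 4, 5, 6, 7, 9, 10} — 8 in total.

8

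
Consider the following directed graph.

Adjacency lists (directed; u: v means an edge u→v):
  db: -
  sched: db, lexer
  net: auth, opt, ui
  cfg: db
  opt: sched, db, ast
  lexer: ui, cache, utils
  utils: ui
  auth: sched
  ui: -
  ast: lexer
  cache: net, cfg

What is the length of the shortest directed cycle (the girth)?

For each vertex v, BFS finds the shortest path from v back to v.
The shortest such closed walk is lexer → cache → net → opt → sched → lexer, length 5.

5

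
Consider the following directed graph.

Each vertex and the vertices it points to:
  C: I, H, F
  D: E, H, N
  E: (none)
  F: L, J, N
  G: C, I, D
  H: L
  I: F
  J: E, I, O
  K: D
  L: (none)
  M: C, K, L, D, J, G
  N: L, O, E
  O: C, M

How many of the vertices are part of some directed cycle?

A vertex is on a directed cycle iff it belongs to a strongly connected component of size ≥ 2 (or has a self-loop).
The vertices on cycles are {C, D, F, G, I, J, K, M, N, O} — 10 in total.

10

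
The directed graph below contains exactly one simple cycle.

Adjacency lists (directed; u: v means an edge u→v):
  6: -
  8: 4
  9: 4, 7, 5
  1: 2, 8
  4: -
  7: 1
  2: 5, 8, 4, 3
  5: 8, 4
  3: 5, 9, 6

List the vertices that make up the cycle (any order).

1, 2, 3, 7, 9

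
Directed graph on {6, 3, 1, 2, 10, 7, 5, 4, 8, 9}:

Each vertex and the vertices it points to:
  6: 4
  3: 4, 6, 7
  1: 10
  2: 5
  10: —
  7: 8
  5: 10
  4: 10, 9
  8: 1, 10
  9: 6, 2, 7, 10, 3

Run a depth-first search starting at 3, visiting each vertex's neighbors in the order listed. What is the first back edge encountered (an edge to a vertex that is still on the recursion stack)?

6→4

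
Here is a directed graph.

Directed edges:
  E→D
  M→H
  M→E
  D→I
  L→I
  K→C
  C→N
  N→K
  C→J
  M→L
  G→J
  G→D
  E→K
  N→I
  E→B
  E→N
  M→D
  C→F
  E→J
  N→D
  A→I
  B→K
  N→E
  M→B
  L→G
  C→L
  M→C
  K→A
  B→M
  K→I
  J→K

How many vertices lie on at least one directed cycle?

9

A vertex is on a directed cycle iff it belongs to a strongly connected component of size ≥ 2 (or has a self-loop).
The vertices on cycles are {B, C, E, G, J, K, L, M, N} — 9 in total.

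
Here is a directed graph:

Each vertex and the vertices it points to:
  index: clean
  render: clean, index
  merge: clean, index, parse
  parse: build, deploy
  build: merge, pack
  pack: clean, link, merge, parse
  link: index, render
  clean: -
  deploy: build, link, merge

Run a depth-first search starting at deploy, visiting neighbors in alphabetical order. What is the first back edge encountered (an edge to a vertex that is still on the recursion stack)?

DFS from deploy (visiting neighbors in alphabetical order); mark gray on enter, black on exit:
deploy gray
  build gray
    merge gray
      clean gray
      clean black
      index gray
        index→clean: clean black — skip
      index black
      parse gray
        parse→build: build is gray → back edge
First back edge: parse → build.

parse->build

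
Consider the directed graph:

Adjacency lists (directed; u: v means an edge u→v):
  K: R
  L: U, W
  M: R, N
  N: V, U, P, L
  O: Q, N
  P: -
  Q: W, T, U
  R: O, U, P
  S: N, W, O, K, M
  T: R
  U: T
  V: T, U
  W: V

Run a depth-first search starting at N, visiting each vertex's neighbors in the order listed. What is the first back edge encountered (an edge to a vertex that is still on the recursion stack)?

W→V

DFS from N (visiting each vertex's neighbors in the order listed); mark gray on enter, black on exit:
N gray
  V gray
    T gray
      R gray
        O gray
          Q gray
            W gray
              W→V: V is gray → back edge
First back edge: W → V.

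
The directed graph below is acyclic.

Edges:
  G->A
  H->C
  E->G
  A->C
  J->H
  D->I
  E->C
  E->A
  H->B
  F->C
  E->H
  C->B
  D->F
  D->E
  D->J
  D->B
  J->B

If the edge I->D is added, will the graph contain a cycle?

Yes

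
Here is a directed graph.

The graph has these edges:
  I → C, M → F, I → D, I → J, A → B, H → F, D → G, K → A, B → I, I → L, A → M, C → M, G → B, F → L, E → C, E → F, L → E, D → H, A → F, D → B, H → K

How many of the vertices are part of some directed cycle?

A vertex is on a directed cycle iff it belongs to a strongly connected component of size ≥ 2 (or has a self-loop).
The vertices on cycles are {A, B, C, D, E, F, G, H, I, K, L, M} — 12 in total.

12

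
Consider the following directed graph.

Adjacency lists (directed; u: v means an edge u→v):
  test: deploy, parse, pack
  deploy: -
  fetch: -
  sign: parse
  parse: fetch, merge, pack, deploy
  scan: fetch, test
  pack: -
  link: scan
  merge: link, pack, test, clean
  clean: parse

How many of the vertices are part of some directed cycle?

6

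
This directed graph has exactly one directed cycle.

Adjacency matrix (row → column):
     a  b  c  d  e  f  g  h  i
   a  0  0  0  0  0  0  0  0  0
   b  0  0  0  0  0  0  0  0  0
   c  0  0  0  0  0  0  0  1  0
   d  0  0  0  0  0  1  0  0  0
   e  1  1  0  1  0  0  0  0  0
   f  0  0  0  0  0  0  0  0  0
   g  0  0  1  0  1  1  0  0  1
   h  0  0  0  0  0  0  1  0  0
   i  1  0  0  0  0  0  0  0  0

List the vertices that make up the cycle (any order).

DFS with gray/black marking from h:
h gray
  g gray
    e gray
      a gray
      a black
      b gray
      b black
      d gray
        f gray
        f black
      d black
    e black
    g→f: f black — skip
    i gray
      i→a: a black — skip
    i black
    c gray
      c→h: h is gray → back edge
Back edge closes the cycle h → g → c → h; its vertices are {c, g, h}.

c, g, h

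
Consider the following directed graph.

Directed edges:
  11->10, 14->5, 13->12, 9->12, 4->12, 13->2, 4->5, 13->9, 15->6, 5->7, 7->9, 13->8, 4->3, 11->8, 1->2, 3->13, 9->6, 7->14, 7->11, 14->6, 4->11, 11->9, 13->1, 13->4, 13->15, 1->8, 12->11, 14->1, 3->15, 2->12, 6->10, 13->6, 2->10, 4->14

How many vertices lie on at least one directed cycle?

9

A vertex is on a directed cycle iff it belongs to a strongly connected component of size ≥ 2 (or has a self-loop).
The vertices on cycles are {3, 4, 5, 7, 9, 11, 12, 13, 14} — 9 in total.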